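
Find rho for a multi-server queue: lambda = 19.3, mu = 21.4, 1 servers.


rho = lambda / (c * mu) = 19.3 / (1 * 21.4) = 0.9019

0.9019


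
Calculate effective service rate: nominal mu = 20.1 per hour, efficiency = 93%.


Effective rate = mu * efficiency = 20.1 * 0.93 = 18.69 per hour

18.69 per hour


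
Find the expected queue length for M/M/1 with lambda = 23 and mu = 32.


rho = 23/32; Lq = rho^2/(1-rho) = 1.84

1.84


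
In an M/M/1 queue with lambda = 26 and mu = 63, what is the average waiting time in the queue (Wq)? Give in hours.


rho = 26/63; Wq = rho/(mu - lambda) = 0.0112 hours

0.0112 hours


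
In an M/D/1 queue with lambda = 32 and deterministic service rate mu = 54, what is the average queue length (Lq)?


M/D/1: Lq = rho^2 / (2*(1-rho)) where rho = 32/54; Lq = 0.43

0.43


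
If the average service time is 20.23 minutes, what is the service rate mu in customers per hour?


mu = 60 / avg_service_time = 60 / 20.23 = 2.97 per hour

2.97 per hour


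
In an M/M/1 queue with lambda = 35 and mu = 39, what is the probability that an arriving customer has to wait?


P(wait) = rho = lambda/mu = 35/39 = 0.8974

0.8974


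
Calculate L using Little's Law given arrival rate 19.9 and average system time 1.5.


L = lambda * W = 19.9 * 1.5 = 29.85

29.85


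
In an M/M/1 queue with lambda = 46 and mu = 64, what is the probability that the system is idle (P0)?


P0 = 1 - rho = 1 - 46/64 = 0.2813

0.2813


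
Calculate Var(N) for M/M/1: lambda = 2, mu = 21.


rho = 2/21; Var(N) = rho/(1-rho)^2 = 0.12

0.12


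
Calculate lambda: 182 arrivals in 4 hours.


lambda = total arrivals / time = 182 / 4 = 45.5 per hour

45.5 per hour


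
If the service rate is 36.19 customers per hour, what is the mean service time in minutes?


Mean service time = 60/mu = 60/36.19 = 1.66 minutes

1.66 minutes


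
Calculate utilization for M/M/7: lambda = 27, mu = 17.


rho = lambda/(c*mu) = 27/(7*17) = 0.2269

0.2269


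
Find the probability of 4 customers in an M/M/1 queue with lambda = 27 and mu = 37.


rho = 27/37; P(n) = (1-rho)*rho^n = (1-27/37)*(27/37)^4 = 0.0766

0.0766


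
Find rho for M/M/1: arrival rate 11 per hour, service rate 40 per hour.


rho = lambda/mu = 11/40 = 0.275

0.275


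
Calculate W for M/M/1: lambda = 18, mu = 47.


W = 1/(mu - lambda) = 1/(47 - 18) = 0.0345 hours

0.0345 hours


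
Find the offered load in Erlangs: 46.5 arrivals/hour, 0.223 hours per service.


Offered load a = lambda * E[S] = 46.5 * 0.223 = 10.37 Erlangs

10.37 Erlangs


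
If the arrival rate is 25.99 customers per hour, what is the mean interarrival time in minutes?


Mean interarrival time = 60/lambda = 60/25.99 = 2.31 minutes

2.31 minutes


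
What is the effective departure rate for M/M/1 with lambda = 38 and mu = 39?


For a stable queue (lambda < mu), throughput = lambda = 38 per hour

38 per hour


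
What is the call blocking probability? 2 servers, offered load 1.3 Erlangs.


B(N,A) = (A^N/N!) / sum(A^k/k!, k=0..N) with N=2, A=1.3 = 0.2687

0.2687


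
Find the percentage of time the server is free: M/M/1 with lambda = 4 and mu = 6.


Idle fraction = (1 - rho) * 100 = (1 - 4/6) * 100 = 33.3%

33.3%


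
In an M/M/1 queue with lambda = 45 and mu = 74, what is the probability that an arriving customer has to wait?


P(wait) = rho = lambda/mu = 45/74 = 0.6081

0.6081


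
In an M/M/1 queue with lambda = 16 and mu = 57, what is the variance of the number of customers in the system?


rho = 16/57; Var(N) = rho/(1-rho)^2 = 0.54

0.54


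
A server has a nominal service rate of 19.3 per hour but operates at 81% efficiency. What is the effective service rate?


Effective rate = mu * efficiency = 19.3 * 0.81 = 15.63 per hour

15.63 per hour


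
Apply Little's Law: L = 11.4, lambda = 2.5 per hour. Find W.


W = L / lambda = 11.4 / 2.5 = 4.56 hours

4.56 hours


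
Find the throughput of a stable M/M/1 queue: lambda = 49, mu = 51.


For a stable queue (lambda < mu), throughput = lambda = 49 per hour

49 per hour


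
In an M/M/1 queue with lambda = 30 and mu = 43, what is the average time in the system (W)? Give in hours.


W = 1/(mu - lambda) = 1/(43 - 30) = 0.0769 hours

0.0769 hours


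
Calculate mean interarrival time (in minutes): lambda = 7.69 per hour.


Mean interarrival time = 60/lambda = 60/7.69 = 7.8 minutes

7.8 minutes


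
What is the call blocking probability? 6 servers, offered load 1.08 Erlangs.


B(N,A) = (A^N/N!) / sum(A^k/k!, k=0..N) with N=6, A=1.08 = 0.0007

0.0007


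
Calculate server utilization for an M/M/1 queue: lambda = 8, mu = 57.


rho = lambda/mu = 8/57 = 0.1404

0.1404


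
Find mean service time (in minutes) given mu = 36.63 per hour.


Mean service time = 60/mu = 60/36.63 = 1.64 minutes

1.64 minutes


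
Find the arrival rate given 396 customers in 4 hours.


lambda = total arrivals / time = 396 / 4 = 99.0 per hour

99.0 per hour


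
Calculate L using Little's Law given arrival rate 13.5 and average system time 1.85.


L = lambda * W = 13.5 * 1.85 = 24.98

24.98


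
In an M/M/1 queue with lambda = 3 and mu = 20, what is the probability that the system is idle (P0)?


P0 = 1 - rho = 1 - 3/20 = 0.85

0.85


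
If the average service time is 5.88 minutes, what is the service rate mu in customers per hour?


mu = 60 / avg_service_time = 60 / 5.88 = 10.2 per hour

10.2 per hour


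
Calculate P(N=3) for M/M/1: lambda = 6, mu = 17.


rho = 6/17; P(n) = (1-rho)*rho^n = (1-6/17)*(6/17)^3 = 0.0284

0.0284


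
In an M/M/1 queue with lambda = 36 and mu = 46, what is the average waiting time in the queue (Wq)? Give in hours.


rho = 36/46; Wq = rho/(mu - lambda) = 0.0783 hours

0.0783 hours


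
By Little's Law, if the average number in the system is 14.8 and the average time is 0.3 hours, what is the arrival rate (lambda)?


lambda = L / W = 14.8 / 0.3 = 49.33 per hour

49.33 per hour


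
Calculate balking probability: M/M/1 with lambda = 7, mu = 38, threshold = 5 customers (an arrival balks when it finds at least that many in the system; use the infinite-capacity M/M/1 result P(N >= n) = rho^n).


P(N >= 5) = rho^5 = (7/38)^5 = 0.0002

0.0002


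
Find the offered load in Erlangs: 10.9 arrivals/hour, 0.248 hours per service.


Offered load a = lambda * E[S] = 10.9 * 0.248 = 2.7 Erlangs

2.7 Erlangs


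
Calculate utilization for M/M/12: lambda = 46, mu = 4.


rho = lambda/(c*mu) = 46/(12*4) = 0.9583

0.9583


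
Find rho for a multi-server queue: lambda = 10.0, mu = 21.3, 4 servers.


rho = lambda / (c * mu) = 10.0 / (4 * 21.3) = 0.1174

0.1174


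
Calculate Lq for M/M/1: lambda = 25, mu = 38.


rho = 25/38; Lq = rho^2/(1-rho) = 1.27

1.27


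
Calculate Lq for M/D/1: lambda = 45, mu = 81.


M/D/1: Lq = rho^2 / (2*(1-rho)) where rho = 45/81; Lq = 0.35

0.35


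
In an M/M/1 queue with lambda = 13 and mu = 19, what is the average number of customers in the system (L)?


rho = 13/19; L = rho/(1-rho) = 2.17

2.17


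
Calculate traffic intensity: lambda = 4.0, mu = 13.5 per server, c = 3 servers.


rho = lambda / (c * mu) = 4.0 / (3 * 13.5) = 0.0988

0.0988


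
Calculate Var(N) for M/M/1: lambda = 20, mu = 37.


rho = 20/37; Var(N) = rho/(1-rho)^2 = 2.56

2.56


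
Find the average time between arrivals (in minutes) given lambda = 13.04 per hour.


Mean interarrival time = 60/lambda = 60/13.04 = 4.6 minutes

4.6 minutes


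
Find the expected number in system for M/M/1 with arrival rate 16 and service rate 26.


rho = 16/26; L = rho/(1-rho) = 1.6

1.6


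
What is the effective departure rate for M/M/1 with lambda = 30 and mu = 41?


For a stable queue (lambda < mu), throughput = lambda = 30 per hour

30 per hour


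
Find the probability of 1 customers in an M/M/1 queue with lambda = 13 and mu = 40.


rho = 13/40; P(n) = (1-rho)*rho^n = (1-13/40)*(13/40)^1 = 0.2194

0.2194


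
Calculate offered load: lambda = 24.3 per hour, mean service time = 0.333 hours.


Offered load a = lambda * E[S] = 24.3 * 0.333 = 8.09 Erlangs

8.09 Erlangs


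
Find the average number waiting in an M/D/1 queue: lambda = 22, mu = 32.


M/D/1: Lq = rho^2 / (2*(1-rho)) where rho = 22/32; Lq = 0.76

0.76


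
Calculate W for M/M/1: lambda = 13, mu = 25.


W = 1/(mu - lambda) = 1/(25 - 13) = 0.0833 hours

0.0833 hours


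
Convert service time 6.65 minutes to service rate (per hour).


mu = 60 / avg_service_time = 60 / 6.65 = 9.02 per hour

9.02 per hour


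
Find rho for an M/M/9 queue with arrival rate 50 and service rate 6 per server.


rho = lambda/(c*mu) = 50/(9*6) = 0.9259

0.9259


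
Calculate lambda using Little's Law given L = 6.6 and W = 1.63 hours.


lambda = L / W = 6.6 / 1.63 = 4.05 per hour

4.05 per hour


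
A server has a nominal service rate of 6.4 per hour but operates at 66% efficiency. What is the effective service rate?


Effective rate = mu * efficiency = 6.4 * 0.66 = 4.22 per hour

4.22 per hour


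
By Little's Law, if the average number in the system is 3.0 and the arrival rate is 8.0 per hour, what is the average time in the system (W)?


W = L / lambda = 3.0 / 8.0 = 0.375 hours

0.375 hours


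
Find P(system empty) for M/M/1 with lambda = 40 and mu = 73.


P0 = 1 - rho = 1 - 40/73 = 0.4521

0.4521


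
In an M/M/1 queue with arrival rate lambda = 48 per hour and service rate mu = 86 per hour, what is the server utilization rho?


rho = lambda/mu = 48/86 = 0.5581

0.5581


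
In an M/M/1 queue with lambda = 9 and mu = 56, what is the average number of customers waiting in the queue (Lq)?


rho = 9/56; Lq = rho^2/(1-rho) = 0.03

0.03


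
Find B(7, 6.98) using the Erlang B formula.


B(N,A) = (A^N/N!) / sum(A^k/k!, k=0..N) with N=7, A=6.98 = 0.2476

0.2476


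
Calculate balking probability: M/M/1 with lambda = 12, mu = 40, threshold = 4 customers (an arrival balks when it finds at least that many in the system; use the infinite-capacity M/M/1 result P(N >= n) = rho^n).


P(N >= 4) = rho^4 = (12/40)^4 = 0.0081

0.0081


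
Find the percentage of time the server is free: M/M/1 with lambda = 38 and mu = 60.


Idle fraction = (1 - rho) * 100 = (1 - 38/60) * 100 = 36.7%

36.7%


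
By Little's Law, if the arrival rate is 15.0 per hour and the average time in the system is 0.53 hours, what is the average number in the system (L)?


L = lambda * W = 15.0 * 0.53 = 7.95

7.95


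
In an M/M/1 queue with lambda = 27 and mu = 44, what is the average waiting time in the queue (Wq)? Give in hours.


rho = 27/44; Wq = rho/(mu - lambda) = 0.0361 hours

0.0361 hours


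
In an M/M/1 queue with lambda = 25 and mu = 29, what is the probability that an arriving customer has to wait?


P(wait) = rho = lambda/mu = 25/29 = 0.8621

0.8621


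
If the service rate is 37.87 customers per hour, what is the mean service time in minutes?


Mean service time = 60/mu = 60/37.87 = 1.58 minutes

1.58 minutes


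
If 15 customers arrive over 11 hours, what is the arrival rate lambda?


lambda = total arrivals / time = 15 / 11 = 1.36 per hour

1.36 per hour


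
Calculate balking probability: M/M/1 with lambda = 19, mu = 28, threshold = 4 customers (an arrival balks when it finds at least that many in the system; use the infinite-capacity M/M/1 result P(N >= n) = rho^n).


P(N >= 4) = rho^4 = (19/28)^4 = 0.212

0.212


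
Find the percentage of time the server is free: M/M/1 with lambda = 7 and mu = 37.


Idle fraction = (1 - rho) * 100 = (1 - 7/37) * 100 = 81.1%

81.1%


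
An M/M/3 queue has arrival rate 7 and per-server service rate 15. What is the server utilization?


rho = lambda/(c*mu) = 7/(3*15) = 0.1556

0.1556


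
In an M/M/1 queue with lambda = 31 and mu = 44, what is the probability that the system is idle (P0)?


P0 = 1 - rho = 1 - 31/44 = 0.2955

0.2955


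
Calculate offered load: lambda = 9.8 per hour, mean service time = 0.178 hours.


Offered load a = lambda * E[S] = 9.8 * 0.178 = 1.74 Erlangs

1.74 Erlangs


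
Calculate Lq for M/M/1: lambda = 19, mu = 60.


rho = 19/60; Lq = rho^2/(1-rho) = 0.15

0.15


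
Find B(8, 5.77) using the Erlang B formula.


B(N,A) = (A^N/N!) / sum(A^k/k!, k=0..N) with N=8, A=5.77 = 0.1093

0.1093


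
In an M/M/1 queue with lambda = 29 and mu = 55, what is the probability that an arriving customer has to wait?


P(wait) = rho = lambda/mu = 29/55 = 0.5273

0.5273


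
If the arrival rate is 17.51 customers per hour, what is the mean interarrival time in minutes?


Mean interarrival time = 60/lambda = 60/17.51 = 3.43 minutes

3.43 minutes


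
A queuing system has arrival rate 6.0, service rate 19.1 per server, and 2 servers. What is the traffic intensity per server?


rho = lambda / (c * mu) = 6.0 / (2 * 19.1) = 0.1571

0.1571


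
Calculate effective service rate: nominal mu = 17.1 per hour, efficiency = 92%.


Effective rate = mu * efficiency = 17.1 * 0.92 = 15.73 per hour

15.73 per hour


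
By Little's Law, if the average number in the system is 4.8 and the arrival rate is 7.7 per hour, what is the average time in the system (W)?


W = L / lambda = 4.8 / 7.7 = 0.6234 hours

0.6234 hours


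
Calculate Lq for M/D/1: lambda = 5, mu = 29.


M/D/1: Lq = rho^2 / (2*(1-rho)) where rho = 5/29; Lq = 0.02

0.02


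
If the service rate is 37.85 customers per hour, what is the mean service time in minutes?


Mean service time = 60/mu = 60/37.85 = 1.59 minutes

1.59 minutes


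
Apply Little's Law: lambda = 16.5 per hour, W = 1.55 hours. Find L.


L = lambda * W = 16.5 * 1.55 = 25.58

25.58


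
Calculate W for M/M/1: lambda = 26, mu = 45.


W = 1/(mu - lambda) = 1/(45 - 26) = 0.0526 hours

0.0526 hours


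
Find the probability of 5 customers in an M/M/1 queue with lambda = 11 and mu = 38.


rho = 11/38; P(n) = (1-rho)*rho^n = (1-11/38)*(11/38)^5 = 0.0014

0.0014


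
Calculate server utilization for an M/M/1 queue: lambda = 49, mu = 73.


rho = lambda/mu = 49/73 = 0.6712

0.6712


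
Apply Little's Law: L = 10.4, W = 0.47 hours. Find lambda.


lambda = L / W = 10.4 / 0.47 = 22.13 per hour

22.13 per hour


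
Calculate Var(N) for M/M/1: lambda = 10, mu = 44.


rho = 10/44; Var(N) = rho/(1-rho)^2 = 0.38

0.38


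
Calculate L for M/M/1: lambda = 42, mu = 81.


rho = 42/81; L = rho/(1-rho) = 1.08

1.08


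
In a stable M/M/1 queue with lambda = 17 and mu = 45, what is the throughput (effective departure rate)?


For a stable queue (lambda < mu), throughput = lambda = 17 per hour

17 per hour


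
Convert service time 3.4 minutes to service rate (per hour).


mu = 60 / avg_service_time = 60 / 3.4 = 17.65 per hour

17.65 per hour


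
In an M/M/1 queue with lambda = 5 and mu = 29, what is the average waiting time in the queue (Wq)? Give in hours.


rho = 5/29; Wq = rho/(mu - lambda) = 0.0072 hours

0.0072 hours


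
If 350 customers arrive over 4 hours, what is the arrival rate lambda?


lambda = total arrivals / time = 350 / 4 = 87.5 per hour

87.5 per hour


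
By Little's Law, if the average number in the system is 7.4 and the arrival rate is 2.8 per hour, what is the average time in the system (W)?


W = L / lambda = 7.4 / 2.8 = 2.6429 hours

2.6429 hours


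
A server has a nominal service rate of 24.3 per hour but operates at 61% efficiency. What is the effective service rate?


Effective rate = mu * efficiency = 24.3 * 0.61 = 14.82 per hour

14.82 per hour


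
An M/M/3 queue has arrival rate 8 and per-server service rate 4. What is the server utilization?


rho = lambda/(c*mu) = 8/(3*4) = 0.6667

0.6667


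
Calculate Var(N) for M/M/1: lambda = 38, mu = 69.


rho = 38/69; Var(N) = rho/(1-rho)^2 = 2.73

2.73


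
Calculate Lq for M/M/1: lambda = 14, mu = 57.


rho = 14/57; Lq = rho^2/(1-rho) = 0.08

0.08


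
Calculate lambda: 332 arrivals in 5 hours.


lambda = total arrivals / time = 332 / 5 = 66.4 per hour

66.4 per hour


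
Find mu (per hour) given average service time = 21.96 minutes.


mu = 60 / avg_service_time = 60 / 21.96 = 2.73 per hour

2.73 per hour


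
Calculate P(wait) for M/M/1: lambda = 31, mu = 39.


P(wait) = rho = lambda/mu = 31/39 = 0.7949

0.7949


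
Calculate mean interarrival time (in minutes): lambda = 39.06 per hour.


Mean interarrival time = 60/lambda = 60/39.06 = 1.54 minutes

1.54 minutes


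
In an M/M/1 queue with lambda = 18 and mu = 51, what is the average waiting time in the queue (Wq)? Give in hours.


rho = 18/51; Wq = rho/(mu - lambda) = 0.0107 hours

0.0107 hours


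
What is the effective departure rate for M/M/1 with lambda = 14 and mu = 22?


For a stable queue (lambda < mu), throughput = lambda = 14 per hour

14 per hour


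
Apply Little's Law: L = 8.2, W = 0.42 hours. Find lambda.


lambda = L / W = 8.2 / 0.42 = 19.52 per hour

19.52 per hour


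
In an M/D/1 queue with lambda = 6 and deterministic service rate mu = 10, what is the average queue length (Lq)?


M/D/1: Lq = rho^2 / (2*(1-rho)) where rho = 6/10; Lq = 0.45

0.45


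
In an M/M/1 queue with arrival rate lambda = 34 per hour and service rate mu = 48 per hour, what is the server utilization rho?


rho = lambda/mu = 34/48 = 0.7083

0.7083


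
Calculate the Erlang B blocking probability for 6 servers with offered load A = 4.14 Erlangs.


B(N,A) = (A^N/N!) / sum(A^k/k!, k=0..N) with N=6, A=4.14 = 0.1274

0.1274


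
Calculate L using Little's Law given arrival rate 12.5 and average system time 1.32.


L = lambda * W = 12.5 * 1.32 = 16.5

16.5


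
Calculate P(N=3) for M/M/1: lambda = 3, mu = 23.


rho = 3/23; P(n) = (1-rho)*rho^n = (1-3/23)*(3/23)^3 = 0.0019

0.0019


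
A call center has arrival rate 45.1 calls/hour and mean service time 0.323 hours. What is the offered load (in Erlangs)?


Offered load a = lambda * E[S] = 45.1 * 0.323 = 14.57 Erlangs

14.57 Erlangs


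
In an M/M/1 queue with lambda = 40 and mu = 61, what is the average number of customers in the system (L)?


rho = 40/61; L = rho/(1-rho) = 1.9

1.9


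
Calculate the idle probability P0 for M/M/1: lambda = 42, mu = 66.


P0 = 1 - rho = 1 - 42/66 = 0.3636

0.3636


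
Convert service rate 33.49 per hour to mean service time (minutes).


Mean service time = 60/mu = 60/33.49 = 1.79 minutes

1.79 minutes


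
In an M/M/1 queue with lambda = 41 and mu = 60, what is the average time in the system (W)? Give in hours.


W = 1/(mu - lambda) = 1/(60 - 41) = 0.0526 hours

0.0526 hours


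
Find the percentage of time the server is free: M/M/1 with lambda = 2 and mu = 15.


Idle fraction = (1 - rho) * 100 = (1 - 2/15) * 100 = 86.7%

86.7%


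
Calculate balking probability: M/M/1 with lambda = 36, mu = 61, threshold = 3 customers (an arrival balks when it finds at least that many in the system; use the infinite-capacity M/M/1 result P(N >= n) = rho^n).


P(N >= 3) = rho^3 = (36/61)^3 = 0.2056

0.2056


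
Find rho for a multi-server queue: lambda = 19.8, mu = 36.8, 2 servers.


rho = lambda / (c * mu) = 19.8 / (2 * 36.8) = 0.269

0.269


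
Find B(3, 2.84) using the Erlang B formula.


B(N,A) = (A^N/N!) / sum(A^k/k!, k=0..N) with N=3, A=2.84 = 0.3266

0.3266


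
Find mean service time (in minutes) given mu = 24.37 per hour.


Mean service time = 60/mu = 60/24.37 = 2.46 minutes

2.46 minutes


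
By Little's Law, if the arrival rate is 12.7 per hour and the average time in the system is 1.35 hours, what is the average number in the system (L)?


L = lambda * W = 12.7 * 1.35 = 17.15

17.15


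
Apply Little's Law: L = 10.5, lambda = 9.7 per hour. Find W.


W = L / lambda = 10.5 / 9.7 = 1.0825 hours

1.0825 hours


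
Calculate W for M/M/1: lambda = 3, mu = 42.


W = 1/(mu - lambda) = 1/(42 - 3) = 0.0256 hours

0.0256 hours


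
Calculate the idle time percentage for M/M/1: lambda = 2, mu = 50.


Idle fraction = (1 - rho) * 100 = (1 - 2/50) * 100 = 96.0%

96.0%


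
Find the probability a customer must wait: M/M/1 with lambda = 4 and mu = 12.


P(wait) = rho = lambda/mu = 4/12 = 0.3333

0.3333


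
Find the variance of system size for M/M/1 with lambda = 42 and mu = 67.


rho = 42/67; Var(N) = rho/(1-rho)^2 = 4.5

4.5


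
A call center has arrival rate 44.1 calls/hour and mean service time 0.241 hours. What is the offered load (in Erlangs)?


Offered load a = lambda * E[S] = 44.1 * 0.241 = 10.63 Erlangs

10.63 Erlangs


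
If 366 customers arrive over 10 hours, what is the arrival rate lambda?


lambda = total arrivals / time = 366 / 10 = 36.6 per hour

36.6 per hour


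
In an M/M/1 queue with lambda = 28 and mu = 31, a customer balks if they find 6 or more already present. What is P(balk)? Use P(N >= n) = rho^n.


P(N >= 6) = rho^6 = (28/31)^6 = 0.543

0.543


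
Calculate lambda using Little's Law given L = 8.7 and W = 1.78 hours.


lambda = L / W = 8.7 / 1.78 = 4.89 per hour

4.89 per hour


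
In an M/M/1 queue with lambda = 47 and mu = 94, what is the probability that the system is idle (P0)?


P0 = 1 - rho = 1 - 47/94 = 0.5

0.5


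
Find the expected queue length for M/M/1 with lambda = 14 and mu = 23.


rho = 14/23; Lq = rho^2/(1-rho) = 0.95

0.95


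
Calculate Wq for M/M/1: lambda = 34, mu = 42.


rho = 34/42; Wq = rho/(mu - lambda) = 0.1012 hours

0.1012 hours


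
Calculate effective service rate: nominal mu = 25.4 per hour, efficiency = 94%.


Effective rate = mu * efficiency = 25.4 * 0.94 = 23.88 per hour

23.88 per hour


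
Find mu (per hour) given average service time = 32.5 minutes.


mu = 60 / avg_service_time = 60 / 32.5 = 1.85 per hour

1.85 per hour


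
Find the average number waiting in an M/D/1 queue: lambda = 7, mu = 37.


M/D/1: Lq = rho^2 / (2*(1-rho)) where rho = 7/37; Lq = 0.02

0.02


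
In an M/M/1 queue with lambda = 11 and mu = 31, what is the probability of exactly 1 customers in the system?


rho = 11/31; P(n) = (1-rho)*rho^n = (1-11/31)*(11/31)^1 = 0.2289

0.2289


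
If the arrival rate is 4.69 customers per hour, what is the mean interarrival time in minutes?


Mean interarrival time = 60/lambda = 60/4.69 = 12.79 minutes

12.79 minutes


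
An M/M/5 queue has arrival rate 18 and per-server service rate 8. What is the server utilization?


rho = lambda/(c*mu) = 18/(5*8) = 0.45

0.45


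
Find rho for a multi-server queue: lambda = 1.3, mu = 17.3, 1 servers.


rho = lambda / (c * mu) = 1.3 / (1 * 17.3) = 0.0751

0.0751


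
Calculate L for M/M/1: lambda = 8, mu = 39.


rho = 8/39; L = rho/(1-rho) = 0.26

0.26


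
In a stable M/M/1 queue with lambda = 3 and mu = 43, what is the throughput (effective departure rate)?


For a stable queue (lambda < mu), throughput = lambda = 3 per hour

3 per hour


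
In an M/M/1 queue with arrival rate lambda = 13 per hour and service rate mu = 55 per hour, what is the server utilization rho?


rho = lambda/mu = 13/55 = 0.2364

0.2364


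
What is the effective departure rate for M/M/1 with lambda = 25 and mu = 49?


For a stable queue (lambda < mu), throughput = lambda = 25 per hour

25 per hour


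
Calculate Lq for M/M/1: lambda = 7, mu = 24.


rho = 7/24; Lq = rho^2/(1-rho) = 0.12

0.12


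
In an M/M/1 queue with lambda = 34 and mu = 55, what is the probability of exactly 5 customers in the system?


rho = 34/55; P(n) = (1-rho)*rho^n = (1-34/55)*(34/55)^5 = 0.0345

0.0345


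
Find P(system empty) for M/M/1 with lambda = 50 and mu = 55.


P0 = 1 - rho = 1 - 50/55 = 0.0909

0.0909


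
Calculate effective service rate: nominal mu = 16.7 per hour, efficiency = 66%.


Effective rate = mu * efficiency = 16.7 * 0.66 = 11.02 per hour

11.02 per hour


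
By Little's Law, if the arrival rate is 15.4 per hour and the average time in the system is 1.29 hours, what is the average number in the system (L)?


L = lambda * W = 15.4 * 1.29 = 19.87

19.87


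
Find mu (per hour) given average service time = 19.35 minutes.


mu = 60 / avg_service_time = 60 / 19.35 = 3.1 per hour

3.1 per hour


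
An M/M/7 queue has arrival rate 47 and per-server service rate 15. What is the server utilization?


rho = lambda/(c*mu) = 47/(7*15) = 0.4476

0.4476


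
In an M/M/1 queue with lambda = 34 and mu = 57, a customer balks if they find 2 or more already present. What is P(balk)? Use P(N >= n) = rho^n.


P(N >= 2) = rho^2 = (34/57)^2 = 0.3558

0.3558


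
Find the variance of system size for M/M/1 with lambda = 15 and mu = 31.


rho = 15/31; Var(N) = rho/(1-rho)^2 = 1.82

1.82


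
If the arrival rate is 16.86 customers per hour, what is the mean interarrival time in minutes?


Mean interarrival time = 60/lambda = 60/16.86 = 3.56 minutes

3.56 minutes


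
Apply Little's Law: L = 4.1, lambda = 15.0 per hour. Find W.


W = L / lambda = 4.1 / 15.0 = 0.2733 hours

0.2733 hours


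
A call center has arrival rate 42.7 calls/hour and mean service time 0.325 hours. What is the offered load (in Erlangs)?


Offered load a = lambda * E[S] = 42.7 * 0.325 = 13.88 Erlangs

13.88 Erlangs


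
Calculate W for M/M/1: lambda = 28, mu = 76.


W = 1/(mu - lambda) = 1/(76 - 28) = 0.0208 hours

0.0208 hours


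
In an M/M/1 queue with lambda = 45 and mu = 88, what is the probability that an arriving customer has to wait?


P(wait) = rho = lambda/mu = 45/88 = 0.5114

0.5114


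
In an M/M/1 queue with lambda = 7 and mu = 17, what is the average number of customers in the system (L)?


rho = 7/17; L = rho/(1-rho) = 0.7

0.7


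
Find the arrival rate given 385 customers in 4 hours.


lambda = total arrivals / time = 385 / 4 = 96.25 per hour

96.25 per hour


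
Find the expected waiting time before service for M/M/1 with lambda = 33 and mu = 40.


rho = 33/40; Wq = rho/(mu - lambda) = 0.1179 hours

0.1179 hours


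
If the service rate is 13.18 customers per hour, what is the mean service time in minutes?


Mean service time = 60/mu = 60/13.18 = 4.55 minutes

4.55 minutes


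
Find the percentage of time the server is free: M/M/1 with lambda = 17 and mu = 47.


Idle fraction = (1 - rho) * 100 = (1 - 17/47) * 100 = 63.8%

63.8%


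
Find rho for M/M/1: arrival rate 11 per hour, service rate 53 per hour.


rho = lambda/mu = 11/53 = 0.2075

0.2075


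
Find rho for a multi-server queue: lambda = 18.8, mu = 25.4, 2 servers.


rho = lambda / (c * mu) = 18.8 / (2 * 25.4) = 0.3701

0.3701


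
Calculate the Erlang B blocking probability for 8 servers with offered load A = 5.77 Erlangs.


B(N,A) = (A^N/N!) / sum(A^k/k!, k=0..N) with N=8, A=5.77 = 0.1093

0.1093


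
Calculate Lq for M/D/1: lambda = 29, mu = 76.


M/D/1: Lq = rho^2 / (2*(1-rho)) where rho = 29/76; Lq = 0.12

0.12


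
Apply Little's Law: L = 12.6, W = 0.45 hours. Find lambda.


lambda = L / W = 12.6 / 0.45 = 28.0 per hour

28.0 per hour


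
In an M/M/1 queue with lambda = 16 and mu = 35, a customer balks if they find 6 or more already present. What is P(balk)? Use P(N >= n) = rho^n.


P(N >= 6) = rho^6 = (16/35)^6 = 0.0091

0.0091


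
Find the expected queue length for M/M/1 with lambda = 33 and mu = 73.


rho = 33/73; Lq = rho^2/(1-rho) = 0.37

0.37


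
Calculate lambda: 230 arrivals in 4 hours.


lambda = total arrivals / time = 230 / 4 = 57.5 per hour

57.5 per hour


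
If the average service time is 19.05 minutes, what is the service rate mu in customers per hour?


mu = 60 / avg_service_time = 60 / 19.05 = 3.15 per hour

3.15 per hour


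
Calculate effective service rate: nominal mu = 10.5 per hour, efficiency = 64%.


Effective rate = mu * efficiency = 10.5 * 0.64 = 6.72 per hour

6.72 per hour


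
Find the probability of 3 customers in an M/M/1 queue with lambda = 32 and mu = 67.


rho = 32/67; P(n) = (1-rho)*rho^n = (1-32/67)*(32/67)^3 = 0.0569

0.0569


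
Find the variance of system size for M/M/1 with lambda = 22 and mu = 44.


rho = 22/44; Var(N) = rho/(1-rho)^2 = 2.0

2.0


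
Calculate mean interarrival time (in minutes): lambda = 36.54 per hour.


Mean interarrival time = 60/lambda = 60/36.54 = 1.64 minutes

1.64 minutes


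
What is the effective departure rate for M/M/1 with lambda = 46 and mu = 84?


For a stable queue (lambda < mu), throughput = lambda = 46 per hour

46 per hour


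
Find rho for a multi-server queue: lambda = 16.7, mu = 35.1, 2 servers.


rho = lambda / (c * mu) = 16.7 / (2 * 35.1) = 0.2379

0.2379


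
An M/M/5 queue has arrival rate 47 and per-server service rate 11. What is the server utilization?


rho = lambda/(c*mu) = 47/(5*11) = 0.8545

0.8545


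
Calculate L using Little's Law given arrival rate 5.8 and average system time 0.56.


L = lambda * W = 5.8 * 0.56 = 3.25

3.25


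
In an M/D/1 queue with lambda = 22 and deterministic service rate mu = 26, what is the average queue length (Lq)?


M/D/1: Lq = rho^2 / (2*(1-rho)) where rho = 22/26; Lq = 2.33

2.33


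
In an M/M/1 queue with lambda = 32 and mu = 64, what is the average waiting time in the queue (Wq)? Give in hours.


rho = 32/64; Wq = rho/(mu - lambda) = 0.0156 hours

0.0156 hours


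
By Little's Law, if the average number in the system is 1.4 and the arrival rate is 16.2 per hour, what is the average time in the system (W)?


W = L / lambda = 1.4 / 16.2 = 0.0864 hours

0.0864 hours


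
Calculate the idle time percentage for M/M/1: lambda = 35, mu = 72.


Idle fraction = (1 - rho) * 100 = (1 - 35/72) * 100 = 51.4%

51.4%


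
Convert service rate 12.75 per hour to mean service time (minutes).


Mean service time = 60/mu = 60/12.75 = 4.71 minutes

4.71 minutes


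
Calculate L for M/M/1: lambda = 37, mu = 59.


rho = 37/59; L = rho/(1-rho) = 1.68

1.68


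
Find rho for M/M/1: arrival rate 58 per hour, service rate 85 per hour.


rho = lambda/mu = 58/85 = 0.6824

0.6824


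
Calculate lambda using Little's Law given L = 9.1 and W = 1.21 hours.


lambda = L / W = 9.1 / 1.21 = 7.52 per hour

7.52 per hour


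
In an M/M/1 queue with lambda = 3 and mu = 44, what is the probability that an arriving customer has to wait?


P(wait) = rho = lambda/mu = 3/44 = 0.0682

0.0682


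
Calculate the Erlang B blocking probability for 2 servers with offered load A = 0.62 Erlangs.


B(N,A) = (A^N/N!) / sum(A^k/k!, k=0..N) with N=2, A=0.62 = 0.1061

0.1061


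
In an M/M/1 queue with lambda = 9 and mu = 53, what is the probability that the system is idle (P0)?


P0 = 1 - rho = 1 - 9/53 = 0.8302

0.8302


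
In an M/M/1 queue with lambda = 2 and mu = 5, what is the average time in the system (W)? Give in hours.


W = 1/(mu - lambda) = 1/(5 - 2) = 0.3333 hours

0.3333 hours


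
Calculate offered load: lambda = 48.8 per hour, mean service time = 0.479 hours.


Offered load a = lambda * E[S] = 48.8 * 0.479 = 23.38 Erlangs

23.38 Erlangs


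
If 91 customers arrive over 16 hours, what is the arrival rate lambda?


lambda = total arrivals / time = 91 / 16 = 5.69 per hour

5.69 per hour


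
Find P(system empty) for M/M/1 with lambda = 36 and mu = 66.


P0 = 1 - rho = 1 - 36/66 = 0.4545

0.4545


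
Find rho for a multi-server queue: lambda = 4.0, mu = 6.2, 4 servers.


rho = lambda / (c * mu) = 4.0 / (4 * 6.2) = 0.1613

0.1613


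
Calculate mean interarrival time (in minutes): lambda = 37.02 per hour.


Mean interarrival time = 60/lambda = 60/37.02 = 1.62 minutes

1.62 minutes


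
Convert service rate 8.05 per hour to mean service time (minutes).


Mean service time = 60/mu = 60/8.05 = 7.45 minutes

7.45 minutes


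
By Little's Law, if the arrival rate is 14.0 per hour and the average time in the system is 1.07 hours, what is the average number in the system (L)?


L = lambda * W = 14.0 * 1.07 = 14.98

14.98


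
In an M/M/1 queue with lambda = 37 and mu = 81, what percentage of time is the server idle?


Idle fraction = (1 - rho) * 100 = (1 - 37/81) * 100 = 54.3%

54.3%


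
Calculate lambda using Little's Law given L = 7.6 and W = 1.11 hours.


lambda = L / W = 7.6 / 1.11 = 6.85 per hour

6.85 per hour


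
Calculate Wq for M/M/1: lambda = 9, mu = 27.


rho = 9/27; Wq = rho/(mu - lambda) = 0.0185 hours

0.0185 hours


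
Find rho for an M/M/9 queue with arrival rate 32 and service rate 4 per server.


rho = lambda/(c*mu) = 32/(9*4) = 0.8889

0.8889


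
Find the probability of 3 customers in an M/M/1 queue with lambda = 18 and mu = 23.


rho = 18/23; P(n) = (1-rho)*rho^n = (1-18/23)*(18/23)^3 = 0.1042

0.1042


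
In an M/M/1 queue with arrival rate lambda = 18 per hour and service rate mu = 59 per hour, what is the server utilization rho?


rho = lambda/mu = 18/59 = 0.3051

0.3051


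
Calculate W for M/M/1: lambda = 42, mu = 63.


W = 1/(mu - lambda) = 1/(63 - 42) = 0.0476 hours

0.0476 hours


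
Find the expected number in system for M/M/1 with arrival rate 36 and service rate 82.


rho = 36/82; L = rho/(1-rho) = 0.78

0.78


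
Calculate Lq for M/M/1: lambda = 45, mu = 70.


rho = 45/70; Lq = rho^2/(1-rho) = 1.16

1.16


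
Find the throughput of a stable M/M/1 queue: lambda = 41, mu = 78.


For a stable queue (lambda < mu), throughput = lambda = 41 per hour

41 per hour


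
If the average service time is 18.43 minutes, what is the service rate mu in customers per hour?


mu = 60 / avg_service_time = 60 / 18.43 = 3.26 per hour

3.26 per hour


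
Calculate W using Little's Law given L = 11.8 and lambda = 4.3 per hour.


W = L / lambda = 11.8 / 4.3 = 2.7442 hours

2.7442 hours


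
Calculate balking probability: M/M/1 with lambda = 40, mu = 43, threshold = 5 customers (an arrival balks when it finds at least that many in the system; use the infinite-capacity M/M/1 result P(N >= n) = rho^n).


P(N >= 5) = rho^5 = (40/43)^5 = 0.6966

0.6966


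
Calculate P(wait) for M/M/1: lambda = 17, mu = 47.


P(wait) = rho = lambda/mu = 17/47 = 0.3617

0.3617


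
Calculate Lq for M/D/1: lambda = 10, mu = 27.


M/D/1: Lq = rho^2 / (2*(1-rho)) where rho = 10/27; Lq = 0.11

0.11


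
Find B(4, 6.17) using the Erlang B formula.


B(N,A) = (A^N/N!) / sum(A^k/k!, k=0..N) with N=4, A=6.17 = 0.4802

0.4802


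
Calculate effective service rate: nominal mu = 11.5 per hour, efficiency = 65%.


Effective rate = mu * efficiency = 11.5 * 0.65 = 7.48 per hour

7.48 per hour


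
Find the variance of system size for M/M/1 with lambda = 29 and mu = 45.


rho = 29/45; Var(N) = rho/(1-rho)^2 = 5.1

5.1


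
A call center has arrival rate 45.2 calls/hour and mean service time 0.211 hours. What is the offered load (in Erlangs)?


Offered load a = lambda * E[S] = 45.2 * 0.211 = 9.54 Erlangs

9.54 Erlangs


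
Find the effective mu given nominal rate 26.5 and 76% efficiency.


Effective rate = mu * efficiency = 26.5 * 0.76 = 20.14 per hour

20.14 per hour


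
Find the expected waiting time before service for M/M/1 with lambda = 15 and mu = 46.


rho = 15/46; Wq = rho/(mu - lambda) = 0.0105 hours

0.0105 hours


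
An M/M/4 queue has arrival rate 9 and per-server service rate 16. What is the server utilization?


rho = lambda/(c*mu) = 9/(4*16) = 0.1406

0.1406


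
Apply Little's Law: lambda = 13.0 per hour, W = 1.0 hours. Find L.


L = lambda * W = 13.0 * 1.0 = 13.0

13.0


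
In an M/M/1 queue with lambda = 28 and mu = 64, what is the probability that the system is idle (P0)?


P0 = 1 - rho = 1 - 28/64 = 0.5625

0.5625


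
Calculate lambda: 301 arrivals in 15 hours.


lambda = total arrivals / time = 301 / 15 = 20.07 per hour

20.07 per hour


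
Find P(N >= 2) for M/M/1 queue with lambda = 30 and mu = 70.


P(N >= 2) = rho^2 = (30/70)^2 = 0.1837

0.1837


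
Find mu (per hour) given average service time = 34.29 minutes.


mu = 60 / avg_service_time = 60 / 34.29 = 1.75 per hour

1.75 per hour


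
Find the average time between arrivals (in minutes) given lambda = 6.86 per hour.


Mean interarrival time = 60/lambda = 60/6.86 = 8.75 minutes

8.75 minutes


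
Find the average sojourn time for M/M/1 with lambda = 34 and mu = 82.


W = 1/(mu - lambda) = 1/(82 - 34) = 0.0208 hours

0.0208 hours


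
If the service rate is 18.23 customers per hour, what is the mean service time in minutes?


Mean service time = 60/mu = 60/18.23 = 3.29 minutes

3.29 minutes


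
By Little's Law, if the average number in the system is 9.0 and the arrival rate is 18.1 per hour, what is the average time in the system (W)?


W = L / lambda = 9.0 / 18.1 = 0.4972 hours

0.4972 hours


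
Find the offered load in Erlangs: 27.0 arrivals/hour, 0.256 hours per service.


Offered load a = lambda * E[S] = 27.0 * 0.256 = 6.91 Erlangs

6.91 Erlangs


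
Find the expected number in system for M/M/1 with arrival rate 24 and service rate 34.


rho = 24/34; L = rho/(1-rho) = 2.4

2.4


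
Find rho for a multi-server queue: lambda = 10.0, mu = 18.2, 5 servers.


rho = lambda / (c * mu) = 10.0 / (5 * 18.2) = 0.1099

0.1099


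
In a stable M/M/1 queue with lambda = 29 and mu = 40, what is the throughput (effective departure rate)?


For a stable queue (lambda < mu), throughput = lambda = 29 per hour

29 per hour


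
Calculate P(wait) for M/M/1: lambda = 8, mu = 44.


P(wait) = rho = lambda/mu = 8/44 = 0.1818

0.1818


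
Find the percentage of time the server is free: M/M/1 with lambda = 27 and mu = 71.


Idle fraction = (1 - rho) * 100 = (1 - 27/71) * 100 = 62.0%

62.0%


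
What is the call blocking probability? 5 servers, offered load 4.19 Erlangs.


B(N,A) = (A^N/N!) / sum(A^k/k!, k=0..N) with N=5, A=4.19 = 0.216

0.216


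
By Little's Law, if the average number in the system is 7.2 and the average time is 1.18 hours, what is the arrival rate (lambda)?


lambda = L / W = 7.2 / 1.18 = 6.1 per hour

6.1 per hour


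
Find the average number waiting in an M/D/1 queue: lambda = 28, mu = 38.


M/D/1: Lq = rho^2 / (2*(1-rho)) where rho = 28/38; Lq = 1.03

1.03


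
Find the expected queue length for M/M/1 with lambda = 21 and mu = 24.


rho = 21/24; Lq = rho^2/(1-rho) = 6.13

6.13


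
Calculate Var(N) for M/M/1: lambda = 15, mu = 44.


rho = 15/44; Var(N) = rho/(1-rho)^2 = 0.78

0.78


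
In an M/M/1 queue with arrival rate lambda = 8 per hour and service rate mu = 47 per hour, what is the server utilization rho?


rho = lambda/mu = 8/47 = 0.1702

0.1702


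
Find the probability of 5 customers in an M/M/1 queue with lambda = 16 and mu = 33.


rho = 16/33; P(n) = (1-rho)*rho^n = (1-16/33)*(16/33)^5 = 0.0138

0.0138


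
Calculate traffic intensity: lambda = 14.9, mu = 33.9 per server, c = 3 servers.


rho = lambda / (c * mu) = 14.9 / (3 * 33.9) = 0.1465

0.1465


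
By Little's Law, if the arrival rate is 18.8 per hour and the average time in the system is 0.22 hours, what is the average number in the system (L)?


L = lambda * W = 18.8 * 0.22 = 4.14

4.14
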